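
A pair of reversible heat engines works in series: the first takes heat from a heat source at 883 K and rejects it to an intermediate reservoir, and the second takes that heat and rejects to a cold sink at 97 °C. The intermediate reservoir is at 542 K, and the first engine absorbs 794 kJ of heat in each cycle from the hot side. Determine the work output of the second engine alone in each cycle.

T_C = 97 °C → 97 + 273.15 = 370.15 K.
Heat entering the second stage: Q_m = Q_H·(T_m/T_H) = 794 × 542.00/883.00 = 487.4 kJ.
Second-stage efficiency η₂ = 1 − T_C/T_m = 1 − 370.15/542.00 = 0.3171, so W₂ = η₂·Q_m = 154.5 kJ.

W₂ ≈ 154.5 kJ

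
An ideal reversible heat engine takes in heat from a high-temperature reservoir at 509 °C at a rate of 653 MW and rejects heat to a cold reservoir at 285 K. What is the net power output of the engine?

T_H = 509 °C → 509 + 273.15 = 782.15 K.
Since the cycle is reversible, η = 1 − T_C/T_H = 1 − 285.00/782.15 = 0.6356.
W = η·Q_H = 0.6356 × 653 = 415 MW.

Ẇ ≈ 415 MW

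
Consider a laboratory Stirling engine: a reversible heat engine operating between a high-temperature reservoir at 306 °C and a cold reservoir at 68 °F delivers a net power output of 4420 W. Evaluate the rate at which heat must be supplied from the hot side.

T_H = 306 °C → 306 + 273.15 = 579.15 K.
T_C = 68 °F → (68 − 32) × 5/9 = 20.00 °C = 293.15 K.
The Carnot efficiency is η = 1 − T_C/T_H = 1 − 293.15/579.15 = 0.4938.
Q_H = W/η = 4420/0.4938 = 8950 W.

Q̇_H ≈ 8950 W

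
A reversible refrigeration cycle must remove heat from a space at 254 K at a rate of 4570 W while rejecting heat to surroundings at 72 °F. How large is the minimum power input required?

T_H = 72 °F → (72 − 32) × 5/9 = 22.22 °C = 295.37 K.
The reversible coefficient of performance is COP_R = T_C/(T_H − T_C) = 254.00/41.37 = 6.1394.
W = Q_C/COP_R = 4570/6.1394 = 744 W.

Ẇ_in ≈ 744 W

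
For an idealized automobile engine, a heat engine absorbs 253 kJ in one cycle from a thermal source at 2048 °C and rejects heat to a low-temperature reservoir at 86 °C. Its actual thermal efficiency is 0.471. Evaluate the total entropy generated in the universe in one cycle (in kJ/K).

ΔS_univ ≈ 0.264 kJ/K

T_H = 2048 °C → 2048 + 273.15 = 2321.15 K.
T_C = 86 °C → 86 + 273.15 = 359.15 K.
W = η·Q_H = 0.471 × 253 = 119.2 kJ, so Q_C = Q_H − W = 133.8 kJ.
The hot reservoir loses entropy Q_H/T_H = 253/2321.15 = 0.1090 kJ/K; the cold reservoir gains Q_C/T_C = 133.8/359.15 = 0.3726 kJ/K.
ΔS_univ = −Q_H/T_H + Q_C/T_C = 0.264 kJ/K (> 0, since η = 0.471 < η_Carnot = 0.845).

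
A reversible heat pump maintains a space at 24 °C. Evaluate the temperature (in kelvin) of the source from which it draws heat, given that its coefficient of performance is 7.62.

T_C ≈ 258 K

T_H = 24 °C → 24 + 273.15 = 297.15 K.
COP_HP = T_H/(T_H − T_C) ⇒ T_C = T_H·(COP_HP − 1)/COP_HP = 297.15 × (7.62 − 1)/7.62 = 258 K.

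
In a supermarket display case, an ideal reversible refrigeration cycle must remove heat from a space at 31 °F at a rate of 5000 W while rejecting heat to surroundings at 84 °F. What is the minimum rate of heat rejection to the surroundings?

T_H = 84 °F → (84 − 32) × 5/9 = 28.89 °C = 302.04 K.
T_C = 31 °F → (31 − 32) × 5/9 = -0.56 °C = 272.59 K.
For a reversible cycle Q_H/Q_C = T_H/T_C, so Q_H = Q_C·T_H/T_C = 5000 × 302.04/272.59 = 5540 W.

Q̇_H ≈ 5540 W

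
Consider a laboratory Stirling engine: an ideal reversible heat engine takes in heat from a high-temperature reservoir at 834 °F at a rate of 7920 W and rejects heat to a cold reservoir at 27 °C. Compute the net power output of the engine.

T_H = 834 °F → (834 − 32) × 5/9 = 445.56 °C = 718.71 K.
T_C = 27 °C → 27 + 273.15 = 300.15 K.
Since the cycle is reversible, η = 1 − T_C/T_H = 1 − 300.15/718.71 = 0.5824.
W = η·Q_H = 0.5824 × 7920 = 4610 W.

Ẇ ≈ 4610 W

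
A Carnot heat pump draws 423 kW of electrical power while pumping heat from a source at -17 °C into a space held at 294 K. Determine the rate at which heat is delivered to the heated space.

T_C = -17 °C → -17 + 273.15 = 256.15 K.
For a reversible heat pump, COP_HP = T_H/(T_H − T_C) = 294.00/37.85 = 7.7675.
Q_H = COP_HP · W = 7.7675 × 423 = 3290 kW.

Q̇_H ≈ 3290 kW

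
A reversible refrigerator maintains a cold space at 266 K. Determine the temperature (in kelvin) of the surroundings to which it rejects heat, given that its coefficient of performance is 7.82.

T_H ≈ 300 K

COP_R = T_C/(T_H − T_C) ⇒ T_H = T_C·(1 + 1/COP_R) = 266.00 × (1 + 1/7.82) = 300 K.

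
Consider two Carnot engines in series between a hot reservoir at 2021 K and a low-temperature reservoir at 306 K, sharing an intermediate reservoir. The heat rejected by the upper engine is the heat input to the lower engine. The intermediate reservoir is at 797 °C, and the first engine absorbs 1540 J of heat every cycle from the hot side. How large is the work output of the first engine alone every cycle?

T_m = 797 °C → 797 + 273.15 = 1070.15 K.
First-stage efficiency η₁ = 1 − T_m/T_H = 1 − 1070.15/2021.00 = 0.4705.
W₁ = η₁·Q_H = 0.4705 × 1540 = 725 J.

W₁ ≈ 725 J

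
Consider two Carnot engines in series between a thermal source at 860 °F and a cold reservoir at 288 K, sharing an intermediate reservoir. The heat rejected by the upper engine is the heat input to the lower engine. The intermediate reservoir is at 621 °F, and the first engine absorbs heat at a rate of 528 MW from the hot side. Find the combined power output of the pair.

T_H = 860 °F → (860 − 32) × 5/9 = 460.00 °C = 733.15 K.
Two reversible stages in series are equivalent to a single Carnot engine between T_H and T_C, so η_total = 1 − T_C/T_H = 1 − 288.00/733.15 = 0.6072.
W_total = η_total · Q_H = 0.6072 × 528 = 320.6 MW.

Ẇ_total ≈ 320.6 MW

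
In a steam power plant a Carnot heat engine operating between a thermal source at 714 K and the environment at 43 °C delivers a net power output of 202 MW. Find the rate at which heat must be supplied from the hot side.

Q̇_H ≈ 363 MW

T_C = 43 °C → 43 + 273.15 = 316.15 K.
Carnot efficiency: η = 1 − T_C/T_H = 1 − 316.15/714.00 = 0.5572.
Q_H = W/η = 202/0.5572 = 363 MW.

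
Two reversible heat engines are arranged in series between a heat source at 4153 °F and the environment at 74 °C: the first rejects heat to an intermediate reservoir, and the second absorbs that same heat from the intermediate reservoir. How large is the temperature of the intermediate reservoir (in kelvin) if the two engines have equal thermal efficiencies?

T_m ≈ 943.2 K

T_H = 4153 °F → (4153 − 32) × 5/9 = 2289.44 °C = 2562.59 K.
T_C = 74 °C → 74 + 273.15 = 347.15 K.
Equal efficiencies require 1 − T_m/T_H = 1 − T_C/T_m, i.e. T_m/T_H = T_C/T_m, so T_m = √(T_H·T_C) = √(2562.59 × 347.15) = 943.2 K.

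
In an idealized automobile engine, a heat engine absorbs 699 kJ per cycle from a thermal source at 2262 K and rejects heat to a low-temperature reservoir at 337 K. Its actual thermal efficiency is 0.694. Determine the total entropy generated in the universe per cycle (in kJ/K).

W = η·Q_H = 0.694 × 699 = 485.1 kJ, so Q_C = Q_H − W = 213.9 kJ.
Entropy balance on the reservoirs: −Q_H/T_H = -0.3090 kJ/K, +Q_C/T_C = 0.6347 kJ/K.
ΔS_univ = −Q_H/T_H + Q_C/T_C = 0.326 kJ/K (> 0, since η = 0.694 < η_Carnot = 0.851).

ΔS_univ ≈ 0.326 kJ/K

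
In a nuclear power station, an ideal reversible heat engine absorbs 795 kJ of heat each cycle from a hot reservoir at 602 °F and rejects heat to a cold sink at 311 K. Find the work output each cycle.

W ≈ 375.8 kJ

T_H = 602 °F → (602 − 32) × 5/9 = 316.67 °C = 589.82 K.
For a reversible engine, η = 1 − T_C/T_H = 1 − 311.00/589.82 = 0.4727.
W = η·Q_H = 0.4727 × 795 = 375.8 kJ.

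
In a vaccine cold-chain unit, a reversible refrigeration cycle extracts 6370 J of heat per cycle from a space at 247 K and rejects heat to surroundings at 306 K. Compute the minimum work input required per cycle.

COP_R = T_C/(T_H − T_C) = 247.00/59.00 = 4.1864.
W = Q_C/COP_R = 6370/4.1864 = 1522 J.

W_in ≈ 1522 J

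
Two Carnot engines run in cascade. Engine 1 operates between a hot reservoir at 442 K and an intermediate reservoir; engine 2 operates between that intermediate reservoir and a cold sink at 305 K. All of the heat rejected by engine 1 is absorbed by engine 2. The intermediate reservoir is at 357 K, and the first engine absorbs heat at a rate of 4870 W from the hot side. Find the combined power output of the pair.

Ẇ_total ≈ 1509 W

Two reversible stages in series are equivalent to a single Carnot engine between T_H and T_C, so η_total = 1 − T_C/T_H = 1 − 305.00/442.00 = 0.3100.
W_total = η_total · Q_H = 0.3100 × 4870 = 1509 W.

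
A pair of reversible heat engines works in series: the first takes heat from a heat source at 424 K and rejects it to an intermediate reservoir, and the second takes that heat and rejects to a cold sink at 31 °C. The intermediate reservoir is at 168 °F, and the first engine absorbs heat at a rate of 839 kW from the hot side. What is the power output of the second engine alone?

T_C = 31 °C → 31 + 273.15 = 304.15 K.
T_m = 168 °F → (168 − 32) × 5/9 = 75.56 °C = 348.71 K.
Heat entering the second stage: Q_m = Q_H·(T_m/T_H) = 839 × 348.71/424.00 = 690.0 kW.
Second-stage efficiency η₂ = 1 − T_C/T_m = 1 − 304.15/348.71 = 0.1278, so W₂ = η₂·Q_m = 88.17 kW.

Ẇ₂ ≈ 88.17 kW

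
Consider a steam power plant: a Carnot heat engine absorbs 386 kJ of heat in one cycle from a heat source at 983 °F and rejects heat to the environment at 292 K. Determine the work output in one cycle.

T_H = 983 °F → (983 − 32) × 5/9 = 528.33 °C = 801.48 K.
For a reversible engine, η = 1 − T_C/T_H = 1 − 292.00/801.48 = 0.6357.
W = η·Q_H = 0.6357 × 386 = 245.4 kJ.

W ≈ 245.4 kJ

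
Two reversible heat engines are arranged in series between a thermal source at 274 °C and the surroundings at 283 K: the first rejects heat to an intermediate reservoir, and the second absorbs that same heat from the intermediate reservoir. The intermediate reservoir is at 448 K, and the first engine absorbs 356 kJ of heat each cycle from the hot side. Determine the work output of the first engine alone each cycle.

T_H = 274 °C → 274 + 273.15 = 547.15 K.
First-stage efficiency η₁ = 1 − T_m/T_H = 1 − 448.00/547.15 = 0.1812.
W₁ = η₁·Q_H = 0.1812 × 356 = 64.5 kJ.

W₁ ≈ 64.5 kJ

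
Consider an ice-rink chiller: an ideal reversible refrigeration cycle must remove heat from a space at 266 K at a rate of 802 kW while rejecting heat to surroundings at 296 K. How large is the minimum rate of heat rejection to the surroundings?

For a reversible cycle Q_H/Q_C = T_H/T_C, so Q_H = Q_C·T_H/T_C = 802 × 296.00/266.00 = 892.5 kW.

Q̇_H ≈ 892.5 kW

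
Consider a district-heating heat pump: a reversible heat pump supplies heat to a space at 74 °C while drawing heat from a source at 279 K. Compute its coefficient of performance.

T_H = 74 °C → 74 + 273.15 = 347.15 K.
For a reversible heat pump, COP_HP = T_H/(T_H − T_C) = 347.15/(347.15 − 279.00) = 5.094.

COP_HP ≈ 5.094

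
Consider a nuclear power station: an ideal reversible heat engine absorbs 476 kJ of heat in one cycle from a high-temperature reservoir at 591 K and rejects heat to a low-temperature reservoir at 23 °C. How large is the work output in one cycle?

T_C = 23 °C → 23 + 273.15 = 296.15 K.
Since the cycle is reversible, η = 1 − T_C/T_H = 1 − 296.15/591.00 = 0.4989.
W = η·Q_H = 0.4989 × 476 = 237 kJ.

W ≈ 237 kJ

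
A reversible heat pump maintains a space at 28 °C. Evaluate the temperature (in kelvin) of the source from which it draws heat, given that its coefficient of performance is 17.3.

T_C ≈ 284 K

T_H = 28 °C → 28 + 273.15 = 301.15 K.
COP_HP = T_H/(T_H − T_C) ⇒ T_C = T_H·(COP_HP − 1)/COP_HP = 301.15 × (17.3 − 1)/17.3 = 284 K.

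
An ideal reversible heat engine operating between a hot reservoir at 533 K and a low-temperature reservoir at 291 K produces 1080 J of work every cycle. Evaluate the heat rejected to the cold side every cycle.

Q_C ≈ 1299 J

For a reversible engine, η = 1 − T_C/T_H = 1 − 291.00/533.00 = 0.4540.
Since Q_C/Q_H = T_C/T_H and Q_H = W/η, Q_C = W·T_C/(T_H − T_C) = 1080 × 291.00/242.00 = 1299 J.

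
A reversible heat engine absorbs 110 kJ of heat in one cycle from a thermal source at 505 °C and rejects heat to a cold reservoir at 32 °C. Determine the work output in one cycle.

W ≈ 66.9 kJ

T_H = 505 °C → 505 + 273.15 = 778.15 K.
T_C = 32 °C → 32 + 273.15 = 305.15 K.
η_rev = 1 − T_C/T_H = 1 − 305.15/778.15 = 0.6079.
W = η·Q_H = 0.6079 × 110 = 66.9 kJ.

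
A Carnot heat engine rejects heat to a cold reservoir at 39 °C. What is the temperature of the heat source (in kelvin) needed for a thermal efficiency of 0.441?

T_H ≈ 558 K

T_C = 39 °C → 39 + 273.15 = 312.15 K.
From η = 1 − T_C/T_H, solving for T_H gives T_H = T_C/(1 − η) = 312.15/(1 − 0.441) = 558 K.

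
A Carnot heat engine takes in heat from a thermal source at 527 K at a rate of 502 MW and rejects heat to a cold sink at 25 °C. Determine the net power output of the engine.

Ẇ ≈ 218 MW

T_C = 25 °C → 25 + 273.15 = 298.15 K.
For a reversible engine, η = 1 − T_C/T_H = 1 − 298.15/527.00 = 0.4343.
W = η·Q_H = 0.4343 × 502 = 218 MW.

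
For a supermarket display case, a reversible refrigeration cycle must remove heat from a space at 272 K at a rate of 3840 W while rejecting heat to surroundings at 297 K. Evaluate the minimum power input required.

Carnot COP: COP_R = T_C/(T_H − T_C) = 272.00/25.00 = 10.8800.
W = Q_C/COP_R = 3840/10.8800 = 352.9 W.

Ẇ_in ≈ 352.9 W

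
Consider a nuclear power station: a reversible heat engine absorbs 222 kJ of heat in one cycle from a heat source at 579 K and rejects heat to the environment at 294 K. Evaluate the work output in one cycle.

W ≈ 109.3 kJ

Carnot efficiency: η = 1 − T_C/T_H = 1 − 294.00/579.00 = 0.4922.
W = η·Q_H = 0.4922 × 222 = 109.3 kJ.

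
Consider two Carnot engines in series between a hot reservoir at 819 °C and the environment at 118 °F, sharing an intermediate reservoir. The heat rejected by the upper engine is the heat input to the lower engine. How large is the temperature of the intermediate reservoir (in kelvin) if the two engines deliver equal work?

T_H = 819 °C → 819 + 273.15 = 1092.15 K.
T_C = 118 °F → (118 − 32) × 5/9 = 47.78 °C = 320.93 K.
For reversible stages Q_m = Q_H·(T_m/T_H). Setting W₁ = Q_H(1 − T_m/T_H) equal to W₂ = Q_m(1 − T_C/T_m) = Q_H·(T_m − T_C)/T_H gives T_H − T_m = T_m − T_C, so T_m = (T_H + T_C)/2 = (1092.15 + 320.93)/2 = 707 K.

T_m ≈ 707 K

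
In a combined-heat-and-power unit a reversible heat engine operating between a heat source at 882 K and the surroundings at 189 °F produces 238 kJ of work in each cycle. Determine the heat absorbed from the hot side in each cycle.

T_C = 189 °F → (189 − 32) × 5/9 = 87.22 °C = 360.37 K.
Since the cycle is reversible, η = 1 − T_C/T_H = 1 − 360.37/882.00 = 0.5914.
Q_H = W/η = 238/0.5914 = 402 kJ.

Q_H ≈ 402 kJ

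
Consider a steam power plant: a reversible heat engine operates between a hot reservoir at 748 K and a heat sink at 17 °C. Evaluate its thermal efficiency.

η ≈ 0.6121

T_C = 17 °C → 17 + 273.15 = 290.15 K.
For a reversible engine, η = 1 − T_C/T_H = 1 − 290.15/748.00 = 0.6121.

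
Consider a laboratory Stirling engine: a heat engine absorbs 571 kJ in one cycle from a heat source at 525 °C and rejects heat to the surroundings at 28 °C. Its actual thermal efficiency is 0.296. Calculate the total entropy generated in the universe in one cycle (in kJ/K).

T_H = 525 °C → 525 + 273.15 = 798.15 K.
T_C = 28 °C → 28 + 273.15 = 301.15 K.
W = η·Q_H = 0.296 × 571 = 169.0 kJ, so Q_C = Q_H − W = 402.0 kJ.
Reservoir entropy changes: ΔS_H = −Q_H/T_H = −571/798.15 = -0.7154 kJ/K and ΔS_C = +Q_C/T_C = 402.0/301.15 = 1.335 kJ/K.
ΔS_univ = −Q_H/T_H + Q_C/T_C = 0.6194 kJ/K (> 0, since η = 0.296 < η_Carnot = 0.623).

ΔS_univ ≈ 0.6194 kJ/K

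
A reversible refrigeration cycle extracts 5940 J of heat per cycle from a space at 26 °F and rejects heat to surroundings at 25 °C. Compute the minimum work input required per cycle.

T_H = 25 °C → 25 + 273.15 = 298.15 K.
T_C = 26 °F → (26 − 32) × 5/9 = -3.33 °C = 269.82 K.
The reversible coefficient of performance is COP_R = T_C/(T_H − T_C) = 269.82/28.33 = 9.5229.
W = Q_C/COP_R = 5940/9.5229 = 624 J.

W_in ≈ 624 J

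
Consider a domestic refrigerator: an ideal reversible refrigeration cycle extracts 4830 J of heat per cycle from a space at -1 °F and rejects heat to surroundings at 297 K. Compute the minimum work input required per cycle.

W_in ≈ 799.6 J

T_C = -1 °F → (-1 − 32) × 5/9 = -18.33 °C = 254.82 K.
The reversible coefficient of performance is COP_R = T_C/(T_H − T_C) = 254.82/42.18 = 6.0407.
W = Q_C/COP_R = 4830/6.0407 = 799.6 J.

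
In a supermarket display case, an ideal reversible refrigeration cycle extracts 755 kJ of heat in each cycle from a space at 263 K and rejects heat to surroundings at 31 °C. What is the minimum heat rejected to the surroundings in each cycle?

T_H = 31 °C → 31 + 273.15 = 304.15 K.
For a reversible cycle Q_H/Q_C = T_H/T_C, so Q_H = Q_C·T_H/T_C = 755 × 304.15/263.00 = 873 kJ.

Q_H ≈ 873 kJ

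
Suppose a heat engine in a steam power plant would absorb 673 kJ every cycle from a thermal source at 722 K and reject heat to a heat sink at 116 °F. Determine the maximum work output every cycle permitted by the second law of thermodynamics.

W_max ≈ 374.9 kJ

T_C = 116 °F → (116 − 32) × 5/9 = 46.67 °C = 319.82 K.
By the Carnot theorem, η_max = 1 − T_C/T_H = 1 − 319.82/722.00 = 0.5570.
W_max = η_max · Q_H = 0.5570 × 673 = 374.9 kJ.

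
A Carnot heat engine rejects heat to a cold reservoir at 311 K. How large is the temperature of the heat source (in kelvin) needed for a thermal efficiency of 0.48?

T_H ≈ 598 K

From η = 1 − T_C/T_H, solving for T_H gives T_H = T_C/(1 − η) = 311.00/(1 − 0.48) = 598 K.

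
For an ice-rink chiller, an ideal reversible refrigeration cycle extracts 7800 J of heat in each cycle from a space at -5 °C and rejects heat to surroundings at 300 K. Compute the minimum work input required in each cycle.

T_C = -5 °C → -5 + 273.15 = 268.15 K.
The reversible coefficient of performance is COP_R = T_C/(T_H − T_C) = 268.15/31.85 = 8.4192.
W = Q_C/COP_R = 7800/8.4192 = 926 J.

W_in ≈ 926 J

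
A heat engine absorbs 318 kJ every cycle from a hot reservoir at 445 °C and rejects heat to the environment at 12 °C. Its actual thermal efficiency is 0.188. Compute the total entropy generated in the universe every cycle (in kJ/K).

ΔS_univ ≈ 0.4627 kJ/K

T_H = 445 °C → 445 + 273.15 = 718.15 K.
T_C = 12 °C → 12 + 273.15 = 285.15 K.
W = η·Q_H = 0.188 × 318 = 59.78 kJ, so Q_C = Q_H − W = 258.2 kJ.
Entropy balance on the reservoirs: −Q_H/T_H = -0.4428 kJ/K, +Q_C/T_C = 0.9055 kJ/K.
ΔS_univ = −Q_H/T_H + Q_C/T_C = 0.4627 kJ/K (> 0, since η = 0.188 < η_Carnot = 0.603).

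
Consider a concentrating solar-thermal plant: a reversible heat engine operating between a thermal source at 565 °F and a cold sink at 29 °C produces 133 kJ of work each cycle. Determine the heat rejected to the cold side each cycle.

T_H = 565 °F → (565 − 32) × 5/9 = 296.11 °C = 569.26 K.
T_C = 29 °C → 29 + 273.15 = 302.15 K.
The Carnot efficiency is η = 1 − T_C/T_H = 1 − 302.15/569.26 = 0.4692.
Since Q_C/Q_H = T_C/T_H and Q_H = W/η, Q_C = W·T_C/(T_H − T_C) = 133 × 302.15/267.11 = 150 kJ.

Q_C ≈ 150 kJ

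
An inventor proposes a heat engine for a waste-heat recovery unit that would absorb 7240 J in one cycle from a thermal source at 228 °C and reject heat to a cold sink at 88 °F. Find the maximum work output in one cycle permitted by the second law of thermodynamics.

W_max ≈ 2840 J

T_H = 228 °C → 228 + 273.15 = 501.15 K.
T_C = 88 °F → (88 − 32) × 5/9 = 31.11 °C = 304.26 K.
The second-law ceiling is the Carnot efficiency, η_max = 1 − T_C/T_H = 1 − 304.26/501.15 = 0.3929.
W_max = η_max · Q_H = 0.3929 × 7240 = 2840 J.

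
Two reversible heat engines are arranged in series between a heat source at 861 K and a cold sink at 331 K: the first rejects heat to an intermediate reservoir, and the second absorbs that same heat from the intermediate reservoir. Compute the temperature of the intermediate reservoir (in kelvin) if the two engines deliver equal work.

For reversible stages Q_m = Q_H·(T_m/T_H). Setting W₁ = Q_H(1 − T_m/T_H) equal to W₂ = Q_m(1 − T_C/T_m) = Q_H·(T_m − T_C)/T_H gives T_H − T_m = T_m − T_C, so T_m = (T_H + T_C)/2 = (861.00 + 331.00)/2 = 596 K.

T_m ≈ 596 K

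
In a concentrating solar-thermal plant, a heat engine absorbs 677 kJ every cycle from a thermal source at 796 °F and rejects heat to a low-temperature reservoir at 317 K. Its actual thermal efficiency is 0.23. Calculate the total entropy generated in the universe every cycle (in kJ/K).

T_H = 796 °F → (796 − 32) × 5/9 = 424.44 °C = 697.59 K.
W = η·Q_H = 0.23 × 677 = 155.7 kJ, so Q_C = Q_H − W = 521.3 kJ.
Entropy balance on the reservoirs: −Q_H/T_H = -0.9705 kJ/K, +Q_C/T_C = 1.644 kJ/K.
ΔS_univ = −Q_H/T_H + Q_C/T_C = 0.674 kJ/K (> 0, since η = 0.23 < η_Carnot = 0.546).

ΔS_univ ≈ 0.674 kJ/K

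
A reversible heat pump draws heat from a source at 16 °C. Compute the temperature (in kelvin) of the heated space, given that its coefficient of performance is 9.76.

T_C = 16 °C → 16 + 273.15 = 289.15 K.
COP_HP = T_H/(T_H − T_C) ⇒ T_H = T_C·COP_HP/(COP_HP − 1) = 289.15 × 9.76/(9.76 − 1) = 322.2 K.

T_H ≈ 322.2 K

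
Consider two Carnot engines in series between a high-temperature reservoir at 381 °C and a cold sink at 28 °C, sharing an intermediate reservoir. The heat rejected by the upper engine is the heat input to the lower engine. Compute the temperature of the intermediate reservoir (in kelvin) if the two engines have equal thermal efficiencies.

T_m ≈ 444 K

T_H = 381 °C → 381 + 273.15 = 654.15 K.
T_C = 28 °C → 28 + 273.15 = 301.15 K.
Equal efficiencies require 1 − T_m/T_H = 1 − T_C/T_m, i.e. T_m/T_H = T_C/T_m, so T_m = √(T_H·T_C) = √(654.15 × 301.15) = 444 K.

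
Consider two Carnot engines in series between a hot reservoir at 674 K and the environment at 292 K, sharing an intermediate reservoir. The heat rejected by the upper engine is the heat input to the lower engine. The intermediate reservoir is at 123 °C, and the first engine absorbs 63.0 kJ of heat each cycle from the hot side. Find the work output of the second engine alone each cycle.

W₂ ≈ 9.74 kJ

T_m = 123 °C → 123 + 273.15 = 396.15 K.
Heat entering the second stage: Q_m = Q_H·(T_m/T_H) = 63.0 × 396.15/674.00 = 37.0 kJ.
Second-stage efficiency η₂ = 1 − T_C/T_m = 1 − 292.00/396.15 = 0.2629, so W₂ = η₂·Q_m = 9.74 kJ.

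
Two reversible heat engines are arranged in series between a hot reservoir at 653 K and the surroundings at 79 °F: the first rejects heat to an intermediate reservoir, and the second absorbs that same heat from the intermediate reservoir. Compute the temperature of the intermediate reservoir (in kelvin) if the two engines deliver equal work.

T_m ≈ 476 K

T_C = 79 °F → (79 − 32) × 5/9 = 26.11 °C = 299.26 K.
For reversible stages Q_m = Q_H·(T_m/T_H). Setting W₁ = Q_H(1 − T_m/T_H) equal to W₂ = Q_m(1 − T_C/T_m) = Q_H·(T_m − T_C)/T_H gives T_H − T_m = T_m − T_C, so T_m = (T_H + T_C)/2 = (653.00 + 299.26)/2 = 476 K.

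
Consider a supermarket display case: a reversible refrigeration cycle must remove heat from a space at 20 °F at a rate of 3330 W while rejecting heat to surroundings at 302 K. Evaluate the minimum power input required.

T_C = 20 °F → (20 − 32) × 5/9 = -6.67 °C = 266.48 K.
COP_R = T_C/(T_H − T_C) = 266.48/35.52 = 7.5031.
W = Q_C/COP_R = 3330/7.5031 = 444 W.

Ẇ_in ≈ 444 W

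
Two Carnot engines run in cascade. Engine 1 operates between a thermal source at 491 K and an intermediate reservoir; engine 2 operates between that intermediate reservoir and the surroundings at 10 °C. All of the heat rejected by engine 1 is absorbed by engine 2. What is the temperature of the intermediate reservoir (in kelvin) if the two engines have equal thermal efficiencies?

T_m ≈ 373 K

T_C = 10 °C → 10 + 273.15 = 283.15 K.
Equal efficiencies require 1 − T_m/T_H = 1 − T_C/T_m, i.e. T_m/T_H = T_C/T_m, so T_m = √(T_H·T_C) = √(491.00 × 283.15) = 373 K.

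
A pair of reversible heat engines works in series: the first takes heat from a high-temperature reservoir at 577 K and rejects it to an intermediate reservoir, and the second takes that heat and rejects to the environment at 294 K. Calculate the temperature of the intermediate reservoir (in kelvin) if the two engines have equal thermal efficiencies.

Equal efficiencies require 1 − T_m/T_H = 1 − T_C/T_m, i.e. T_m/T_H = T_C/T_m, so T_m = √(T_H·T_C) = √(577.00 × 294.00) = 412 K.

T_m ≈ 412 K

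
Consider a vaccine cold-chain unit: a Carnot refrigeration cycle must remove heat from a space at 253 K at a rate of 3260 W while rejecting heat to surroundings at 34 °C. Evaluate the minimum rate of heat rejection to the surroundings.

Q̇_H ≈ 3960 W

T_H = 34 °C → 34 + 273.15 = 307.15 K.
For a reversible cycle Q_H/Q_C = T_H/T_C, so Q_H = Q_C·T_H/T_C = 3260 × 307.15/253.00 = 3960 W.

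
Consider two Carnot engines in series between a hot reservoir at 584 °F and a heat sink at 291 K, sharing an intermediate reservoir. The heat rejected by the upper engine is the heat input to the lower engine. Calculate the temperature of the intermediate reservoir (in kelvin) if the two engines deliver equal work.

T_H = 584 °F → (584 − 32) × 5/9 = 306.67 °C = 579.82 K.
For reversible stages Q_m = Q_H·(T_m/T_H). Setting W₁ = Q_H(1 − T_m/T_H) equal to W₂ = Q_m(1 − T_C/T_m) = Q_H·(T_m − T_C)/T_H gives T_H − T_m = T_m − T_C, so T_m = (T_H + T_C)/2 = (579.82 + 291.00)/2 = 435 K.

T_m ≈ 435 K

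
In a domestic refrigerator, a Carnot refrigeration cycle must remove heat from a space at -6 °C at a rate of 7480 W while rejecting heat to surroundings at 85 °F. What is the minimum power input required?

Ẇ_in ≈ 992 W

T_H = 85 °F → (85 − 32) × 5/9 = 29.44 °C = 302.59 K.
T_C = -6 °C → -6 + 273.15 = 267.15 K.
Carnot COP: COP_R = T_C/(T_H − T_C) = 267.15/35.44 = 7.5371.
W = Q_C/COP_R = 7480/7.5371 = 992 W.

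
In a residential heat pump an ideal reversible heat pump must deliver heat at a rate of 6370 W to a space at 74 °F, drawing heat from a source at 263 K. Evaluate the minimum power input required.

Ẇ_in ≈ 719.4 W

T_H = 74 °F → (74 − 32) × 5/9 = 23.33 °C = 296.48 K.
COP_HP = T_H/(T_H − T_C) = 296.48/33.48 = 8.8547.
W = Q_H/COP_HP = 6370/8.8547 = 719.4 W.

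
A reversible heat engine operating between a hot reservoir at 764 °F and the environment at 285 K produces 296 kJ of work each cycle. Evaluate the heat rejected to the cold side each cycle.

Q_C ≈ 214 kJ

T_H = 764 °F → (764 − 32) × 5/9 = 406.67 °C = 679.82 K.
Since the cycle is reversible, η = 1 − T_C/T_H = 1 − 285.00/679.82 = 0.5808.
Since Q_C/Q_H = T_C/T_H and Q_H = W/η, Q_C = W·T_C/(T_H − T_C) = 296 × 285.00/394.82 = 214 kJ.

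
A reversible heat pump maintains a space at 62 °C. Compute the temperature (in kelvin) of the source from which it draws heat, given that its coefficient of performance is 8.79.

T_H = 62 °C → 62 + 273.15 = 335.15 K.
COP_HP = T_H/(T_H − T_C) ⇒ T_C = T_H·(COP_HP − 1)/COP_HP = 335.15 × (8.79 − 1)/8.79 = 297 K.

T_C ≈ 297 K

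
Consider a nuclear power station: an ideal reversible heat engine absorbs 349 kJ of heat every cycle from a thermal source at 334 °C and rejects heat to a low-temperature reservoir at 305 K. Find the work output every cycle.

T_H = 334 °C → 334 + 273.15 = 607.15 K.
Carnot efficiency: η = 1 − T_C/T_H = 1 − 305.00/607.15 = 0.4977.
W = η·Q_H = 0.4977 × 349 = 174 kJ.

W ≈ 174 kJ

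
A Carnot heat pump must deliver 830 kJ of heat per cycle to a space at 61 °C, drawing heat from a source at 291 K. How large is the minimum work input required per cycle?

T_H = 61 °C → 61 + 273.15 = 334.15 K.
Reversible heating COP: COP_HP = T_H/(T_H − T_C) = 334.15/43.15 = 7.7439.
W = Q_H/COP_HP = 830/7.7439 = 107 kJ.

W_in ≈ 107 kJ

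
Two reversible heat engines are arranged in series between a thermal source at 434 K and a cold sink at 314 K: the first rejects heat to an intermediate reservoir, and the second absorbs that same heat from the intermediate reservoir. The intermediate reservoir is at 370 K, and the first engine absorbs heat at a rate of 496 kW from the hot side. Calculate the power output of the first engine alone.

Ẇ₁ ≈ 73.1 kW

First-stage efficiency η₁ = 1 − T_m/T_H = 1 − 370.00/434.00 = 0.1475.
W₁ = η₁·Q_H = 0.1475 × 496 = 73.1 kW.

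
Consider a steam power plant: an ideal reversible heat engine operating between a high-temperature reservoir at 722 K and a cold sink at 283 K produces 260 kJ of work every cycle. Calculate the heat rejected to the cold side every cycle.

Carnot efficiency: η = 1 − T_C/T_H = 1 − 283.00/722.00 = 0.6080.
Since Q_C/Q_H = T_C/T_H and Q_H = W/η, Q_C = W·T_C/(T_H − T_C) = 260 × 283.00/439.00 = 168 kJ.

Q_C ≈ 168 kJ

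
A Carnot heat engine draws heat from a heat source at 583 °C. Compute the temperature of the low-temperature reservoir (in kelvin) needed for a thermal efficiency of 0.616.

T_C ≈ 328.8 K

T_H = 583 °C → 583 + 273.15 = 856.15 K.
From η = 1 − T_C/T_H, T_C = T_H·(1 − η) = 856.15 × (1 − 0.616) = 328.8 K.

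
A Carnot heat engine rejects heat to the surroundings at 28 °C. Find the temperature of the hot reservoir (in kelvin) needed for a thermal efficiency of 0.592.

T_H ≈ 738.1 K

T_C = 28 °C → 28 + 273.15 = 301.15 K.
From η = 1 − T_C/T_H, solving for T_H gives T_H = T_C/(1 − η) = 301.15/(1 − 0.592) = 738.1 K.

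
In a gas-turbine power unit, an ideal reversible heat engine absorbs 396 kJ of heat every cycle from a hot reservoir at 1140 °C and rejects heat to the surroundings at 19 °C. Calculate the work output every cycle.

W ≈ 314 kJ

T_H = 1140 °C → 1140 + 273.15 = 1413.15 K.
T_C = 19 °C → 19 + 273.15 = 292.15 K.
The Carnot efficiency is η = 1 − T_C/T_H = 1 − 292.15/1413.15 = 0.7933.
W = η·Q_H = 0.7933 × 396 = 314 kJ.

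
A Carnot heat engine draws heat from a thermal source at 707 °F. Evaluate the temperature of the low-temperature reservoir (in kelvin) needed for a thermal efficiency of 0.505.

T_C ≈ 320.8 K

T_H = 707 °F → (707 − 32) × 5/9 = 375.00 °C = 648.15 K.
From η = 1 − T_C/T_H, T_C = T_H·(1 − η) = 648.15 × (1 − 0.505) = 320.8 K.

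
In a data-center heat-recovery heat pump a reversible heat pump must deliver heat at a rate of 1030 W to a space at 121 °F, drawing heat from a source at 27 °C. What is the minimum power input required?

Ẇ_in ≈ 71.66 W

T_H = 121 °F → (121 − 32) × 5/9 = 49.44 °C = 322.59 K.
T_C = 27 °C → 27 + 273.15 = 300.15 K.
The Carnot heat-pump COP is COP_HP = T_H/(T_H − T_C) = 322.59/22.44 = 14.3730.
W = Q_H/COP_HP = 1030/14.3730 = 71.66 W.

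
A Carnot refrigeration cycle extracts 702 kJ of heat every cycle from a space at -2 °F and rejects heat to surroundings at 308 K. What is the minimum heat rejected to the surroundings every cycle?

Q_H ≈ 850 kJ

T_C = -2 °F → (-2 − 32) × 5/9 = -18.89 °C = 254.26 K.
For a reversible cycle Q_H/Q_C = T_H/T_C, so Q_H = Q_C·T_H/T_C = 702 × 308.00/254.26 = 850 kJ.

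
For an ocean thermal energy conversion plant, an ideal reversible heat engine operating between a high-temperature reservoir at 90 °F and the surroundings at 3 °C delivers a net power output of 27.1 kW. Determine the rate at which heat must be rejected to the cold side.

Q̇_C ≈ 256.1 kW

T_H = 90 °F → (90 − 32) × 5/9 = 32.22 °C = 305.37 K.
T_C = 3 °C → 3 + 273.15 = 276.15 K.
For a reversible engine, η = 1 − T_C/T_H = 1 − 276.15/305.37 = 0.0957.
Since Q_C/Q_H = T_C/T_H and Q_H = W/η, Q_C = W·T_C/(T_H − T_C) = 27.1 × 276.15/29.22 = 256.1 kW.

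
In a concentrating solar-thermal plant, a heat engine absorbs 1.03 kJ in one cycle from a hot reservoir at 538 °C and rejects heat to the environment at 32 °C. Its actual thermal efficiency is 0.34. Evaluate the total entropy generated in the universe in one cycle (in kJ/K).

ΔS_univ ≈ 9.58e-04 kJ/K

T_H = 538 °C → 538 + 273.15 = 811.15 K.
T_C = 32 °C → 32 + 273.15 = 305.15 K.
W = η·Q_H = 0.34 × 1.03 = 0.3502 kJ, so Q_C = Q_H − W = 0.6798 kJ.
Entropy balance on the reservoirs: −Q_H/T_H = -0.001270 kJ/K, +Q_C/T_C = 0.002228 kJ/K.
ΔS_univ = −Q_H/T_H + Q_C/T_C = 9.58e-04 kJ/K (> 0, since η = 0.34 < η_Carnot = 0.624).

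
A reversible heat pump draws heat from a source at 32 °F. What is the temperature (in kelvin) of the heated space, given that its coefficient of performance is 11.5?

T_H ≈ 299.2 K

T_C = 32 °F → (32 − 32) × 5/9 = 0.00 °C = 273.15 K.
COP_HP = T_H/(T_H − T_C) ⇒ T_H = T_C·COP_HP/(COP_HP − 1) = 273.15 × 11.5/(11.5 − 1) = 299.2 K.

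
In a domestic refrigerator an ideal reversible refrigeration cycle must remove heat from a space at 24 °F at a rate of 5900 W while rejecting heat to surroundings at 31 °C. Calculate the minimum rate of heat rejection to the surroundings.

T_H = 31 °C → 31 + 273.15 = 304.15 K.
T_C = 24 °F → (24 − 32) × 5/9 = -4.44 °C = 268.71 K.
For a reversible cycle Q_H/Q_C = T_H/T_C, so Q_H = Q_C·T_H/T_C = 5900 × 304.15/268.71 = 6680 W.

Q̇_H ≈ 6680 W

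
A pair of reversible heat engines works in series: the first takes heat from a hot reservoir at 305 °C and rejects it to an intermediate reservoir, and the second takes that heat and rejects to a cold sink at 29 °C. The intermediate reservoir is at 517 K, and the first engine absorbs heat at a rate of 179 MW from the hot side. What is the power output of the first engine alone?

Ẇ₁ ≈ 18.9 MW

T_H = 305 °C → 305 + 273.15 = 578.15 K.
T_C = 29 °C → 29 + 273.15 = 302.15 K.
First-stage efficiency η₁ = 1 − T_m/T_H = 1 − 517.00/578.15 = 0.1058.
W₁ = η₁·Q_H = 0.1058 × 179 = 18.9 MW.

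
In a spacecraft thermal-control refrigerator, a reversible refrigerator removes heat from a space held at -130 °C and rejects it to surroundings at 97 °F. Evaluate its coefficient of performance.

T_H = 97 °F → (97 − 32) × 5/9 = 36.11 °C = 309.26 K.
T_C = -130 °C → -130 + 273.15 = 143.15 K.
Carnot COP: COP_R = T_C/(T_H − T_C) = 143.15/(309.26 − 143.15) = 0.862.

COP_R ≈ 0.862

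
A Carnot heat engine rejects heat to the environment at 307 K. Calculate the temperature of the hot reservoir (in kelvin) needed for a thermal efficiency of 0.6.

T_H ≈ 767.5 K

From η = 1 − T_C/T_H, solving for T_H gives T_H = T_C/(1 − η) = 307.00/(1 − 0.6) = 767.5 K.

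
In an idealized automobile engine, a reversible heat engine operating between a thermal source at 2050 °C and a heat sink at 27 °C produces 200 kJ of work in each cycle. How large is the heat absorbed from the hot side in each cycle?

Q_H ≈ 230 kJ

T_H = 2050 °C → 2050 + 273.15 = 2323.15 K.
T_C = 27 °C → 27 + 273.15 = 300.15 K.
η_rev = 1 − T_C/T_H = 1 − 300.15/2323.15 = 0.8708.
Q_H = W/η = 200/0.8708 = 230 kJ.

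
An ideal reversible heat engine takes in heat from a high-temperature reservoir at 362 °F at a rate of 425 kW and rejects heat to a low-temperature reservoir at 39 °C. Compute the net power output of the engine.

Ẇ ≈ 134 kW

T_H = 362 °F → (362 − 32) × 5/9 = 183.33 °C = 456.48 K.
T_C = 39 °C → 39 + 273.15 = 312.15 K.
Since the cycle is reversible, η = 1 − T_C/T_H = 1 − 312.15/456.48 = 0.3162.
W = η·Q_H = 0.3162 × 425 = 134 kW.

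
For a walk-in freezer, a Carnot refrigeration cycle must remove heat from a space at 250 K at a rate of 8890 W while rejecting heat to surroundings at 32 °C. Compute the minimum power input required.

T_H = 32 °C → 32 + 273.15 = 305.15 K.
The reversible coefficient of performance is COP_R = T_C/(T_H − T_C) = 250.00/55.15 = 4.5331.
W = Q_C/COP_R = 8890/4.5331 = 1961 W.

Ẇ_in ≈ 1961 W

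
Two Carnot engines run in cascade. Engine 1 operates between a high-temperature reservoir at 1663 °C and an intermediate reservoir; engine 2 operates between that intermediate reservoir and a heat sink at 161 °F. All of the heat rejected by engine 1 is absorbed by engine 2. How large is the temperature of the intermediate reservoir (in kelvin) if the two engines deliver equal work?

T_m ≈ 1140 K

T_H = 1663 °C → 1663 + 273.15 = 1936.15 K.
T_C = 161 °F → (161 − 32) × 5/9 = 71.67 °C = 344.82 K.
For reversible stages Q_m = Q_H·(T_m/T_H). Setting W₁ = Q_H(1 − T_m/T_H) equal to W₂ = Q_m(1 − T_C/T_m) = Q_H·(T_m − T_C)/T_H gives T_H − T_m = T_m − T_C, so T_m = (T_H + T_C)/2 = (1936.15 + 344.82)/2 = 1140 K.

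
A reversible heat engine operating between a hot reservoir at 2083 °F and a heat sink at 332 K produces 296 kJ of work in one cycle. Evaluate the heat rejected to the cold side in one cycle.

Q_C ≈ 90.94 kJ

T_H = 2083 °F → (2083 − 32) × 5/9 = 1139.44 °C = 1412.59 K.
For a reversible engine, η = 1 − T_C/T_H = 1 − 332.00/1412.59 = 0.7650.
Since Q_C/Q_H = T_C/T_H and Q_H = W/η, Q_C = W·T_C/(T_H − T_C) = 296 × 332.00/1080.59 = 90.94 kJ.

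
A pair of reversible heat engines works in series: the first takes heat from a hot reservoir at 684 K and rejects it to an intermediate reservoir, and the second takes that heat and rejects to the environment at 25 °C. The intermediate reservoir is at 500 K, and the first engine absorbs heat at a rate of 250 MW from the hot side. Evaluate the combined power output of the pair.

Ẇ_total ≈ 141 MW

T_C = 25 °C → 25 + 273.15 = 298.15 K.
Two reversible stages in series are equivalent to a single Carnot engine between T_H and T_C, so η_total = 1 − T_C/T_H = 1 − 298.15/684.00 = 0.5641.
W_total = η_total · Q_H = 0.5641 × 250 = 141 MW.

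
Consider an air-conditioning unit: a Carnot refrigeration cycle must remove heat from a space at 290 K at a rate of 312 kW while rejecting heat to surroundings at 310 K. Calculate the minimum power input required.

For a reversible refrigerator, COP_R = T_C/(T_H − T_C) = 290.00/20.00 = 14.5000.
W = Q_C/COP_R = 312/14.5000 = 21.52 kW.

Ẇ_in ≈ 21.52 kW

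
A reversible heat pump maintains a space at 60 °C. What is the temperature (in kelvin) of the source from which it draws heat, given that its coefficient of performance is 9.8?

T_H = 60 °C → 60 + 273.15 = 333.15 K.
COP_HP = T_H/(T_H − T_C) ⇒ T_C = T_H·(COP_HP − 1)/COP_HP = 333.15 × (9.8 − 1)/9.8 = 299.2 K.

T_C ≈ 299.2 K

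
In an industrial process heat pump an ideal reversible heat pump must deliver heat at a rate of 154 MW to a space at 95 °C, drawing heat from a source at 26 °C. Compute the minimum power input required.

T_H = 95 °C → 95 + 273.15 = 368.15 K.
T_C = 26 °C → 26 + 273.15 = 299.15 K.
For a reversible heat pump, COP_HP = T_H/(T_H − T_C) = 368.15/69.00 = 5.3355.
W = Q_H/COP_HP = 154/5.3355 = 28.9 MW.

Ẇ_in ≈ 28.9 MW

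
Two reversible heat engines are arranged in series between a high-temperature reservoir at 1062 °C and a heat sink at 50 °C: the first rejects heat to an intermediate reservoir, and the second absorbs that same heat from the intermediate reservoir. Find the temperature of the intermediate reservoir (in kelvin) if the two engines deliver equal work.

T_H = 1062 °C → 1062 + 273.15 = 1335.15 K.
T_C = 50 °C → 50 + 273.15 = 323.15 K.
For reversible stages Q_m = Q_H·(T_m/T_H). Setting W₁ = Q_H(1 − T_m/T_H) equal to W₂ = Q_m(1 − T_C/T_m) = Q_H·(T_m − T_C)/T_H gives T_H − T_m = T_m − T_C, so T_m = (T_H + T_C)/2 = (1335.15 + 323.15)/2 = 829 K.

T_m ≈ 829 K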